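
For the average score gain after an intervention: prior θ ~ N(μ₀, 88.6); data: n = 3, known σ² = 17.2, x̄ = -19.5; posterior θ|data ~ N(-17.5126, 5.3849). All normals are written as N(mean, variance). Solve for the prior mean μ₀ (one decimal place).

With known observation variance, the Normal–Normal posterior has precision τ_n = τ₀ + n/σ² and mean μ_n = (τ₀μ₀ + (n/σ²)x̄)/τ_n.
Here τ₀ = 1/88.6 = 0.011287 and τ_data = 3/17.2 = 0.174419, so τ_n = 0.185706.
Rearranging for μ₀: μ₀ = (μ_n·τ_n − τ_data·x̄)/τ₀ = (-17.5126·0.185706 − 0.174419·-19.5) / 0.011287 = 0.148976/0.011287 ≈ 13.2.

μ₀ = 13.2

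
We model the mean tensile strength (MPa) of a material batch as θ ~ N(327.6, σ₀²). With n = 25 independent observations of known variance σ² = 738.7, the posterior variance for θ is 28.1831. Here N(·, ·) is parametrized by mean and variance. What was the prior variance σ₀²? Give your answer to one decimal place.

σ₀² = 610.1

Posterior precision equals prior precision plus data precision: 1/σ_n² = 1/σ₀² + n/σ².
So 1/σ₀² = 1/28.1831 − 25/738.7 = 0.035482 − 0.033843 = 0.001639.
Hence σ₀² = 1/0.001639 ≈ 610.1.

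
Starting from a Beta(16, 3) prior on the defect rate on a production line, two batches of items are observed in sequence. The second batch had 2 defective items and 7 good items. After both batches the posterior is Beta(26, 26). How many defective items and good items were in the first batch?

Sequential conjugate updates are equivalent to a single update on the pooled data, so total successes = posterior α − prior α and total failures = posterior β − prior β.
Total across both batches: 26−16=10 defective items, 26−3=23 good items.
Subtract the second batch: 10−2=8 defective items and 23−7=16 good items.

8 defective items and 16 good items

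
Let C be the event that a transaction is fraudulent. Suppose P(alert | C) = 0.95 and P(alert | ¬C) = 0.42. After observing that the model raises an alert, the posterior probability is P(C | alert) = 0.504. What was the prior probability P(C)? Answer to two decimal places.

P(C) = 0.31

In odds form, posterior odds = prior odds × likelihood ratio, so prior odds = posterior odds ÷ LR.
Posterior odds = 0.504/(1−0.504) = 1.0161. LR = 0.95/0.42 = 2.2619.
Prior odds = 1.0161/2.2619 = 0.4492, so P(C) = 0.4492/(1+0.4492) ≈ 0.31.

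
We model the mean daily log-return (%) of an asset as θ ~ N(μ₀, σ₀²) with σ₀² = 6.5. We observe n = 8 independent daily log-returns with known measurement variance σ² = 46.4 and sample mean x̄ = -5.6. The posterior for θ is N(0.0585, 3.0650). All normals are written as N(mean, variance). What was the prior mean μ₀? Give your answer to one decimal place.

μ₀ = 6.4

With known observation variance, the Normal–Normal posterior has precision τ_n = τ₀ + n/σ² and mean μ_n = (τ₀μ₀ + (n/σ²)x̄)/τ_n.
Here τ₀ = 1/6.5 = 0.153846 and τ_data = 8/46.4 = 0.172414, so τ_n = 0.326260.
Rearranging for μ₀: μ₀ = (μ_n·τ_n − τ_data·x̄)/τ₀ = (0.0585·0.326260 − 0.172414·-5.6) / 0.153846 = 0.984605/0.153846 ≈ 6.4.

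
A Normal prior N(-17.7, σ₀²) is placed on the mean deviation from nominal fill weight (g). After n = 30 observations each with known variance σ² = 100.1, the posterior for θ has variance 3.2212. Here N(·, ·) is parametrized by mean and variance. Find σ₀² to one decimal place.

σ₀² = 93.1

For the Normal–Normal model with known σ², precisions add: τ_n = τ₀ + n/σ².
So 1/σ₀² = 1/3.2212 − 30/100.1 = 0.310443 − 0.299700 = 0.010743.
Hence σ₀² = 1/0.010743 ≈ 93.1.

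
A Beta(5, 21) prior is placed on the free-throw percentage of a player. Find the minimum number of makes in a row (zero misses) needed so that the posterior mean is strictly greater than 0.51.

After k makes and 0 misses the posterior is Beta(5+k, 21), with mean (5+k)/(5+21+k).
Set (5+k)/(26+k) > 0.51 and solve: k > (0.51·26 − 5)/(1 − 0.51) = 16.857.
The smallest integer exceeding 16.857 is 17.

k = 17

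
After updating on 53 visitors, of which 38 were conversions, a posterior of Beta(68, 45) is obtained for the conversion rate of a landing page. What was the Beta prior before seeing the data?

Beta(30, 30)

A Beta(α, β) prior with s successes and f failures in binomial data gives a Beta(α+s, β+f) posterior.
So α = 68 − 38 = 30 and β = 45 − 15 = 30.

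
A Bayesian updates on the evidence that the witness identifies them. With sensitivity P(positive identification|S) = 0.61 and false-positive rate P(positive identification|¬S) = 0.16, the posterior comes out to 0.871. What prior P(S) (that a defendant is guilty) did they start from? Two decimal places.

P(S) = 0.64

Bayes' rule in odds form gives O(S|E) = O(S)·[P(E|S)/P(E|¬S)], hence O(S) = O(S|E)/LR.
Posterior odds = 0.871/(1−0.871) = 6.7519. LR = 0.61/0.16 = 3.8125.
Prior odds = 6.7519/3.8125 = 1.7710, so P(S) = 1.7710/(1+1.7710) ≈ 0.64.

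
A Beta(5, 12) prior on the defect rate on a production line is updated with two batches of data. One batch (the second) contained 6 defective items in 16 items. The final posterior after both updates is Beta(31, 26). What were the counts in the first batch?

20 defective items and 4 good items

Sequential conjugate updates are equivalent to a single update on the pooled data, so total successes = posterior α − prior α and total failures = posterior β − prior β.
Total across both batches: 31−5=26 defective items, 26−12=14 good items.
Subtract the second batch: 26−6=20 defective items and 14−10=4 good items.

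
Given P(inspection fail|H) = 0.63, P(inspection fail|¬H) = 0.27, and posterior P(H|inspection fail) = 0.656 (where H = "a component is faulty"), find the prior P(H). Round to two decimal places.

P(H) = 0.45

Bayes' rule in odds form gives O(H|E) = O(H)·[P(E|H)/P(E|¬H)], hence O(H) = O(H|E)/LR.
Posterior odds = 0.656/(1−0.656) = 1.9070. LR = 0.63/0.27 = 2.3333.
Prior odds = 1.9070/2.3333 = 0.8173, so P(H) = 0.8173/(1+0.8173) ≈ 0.45.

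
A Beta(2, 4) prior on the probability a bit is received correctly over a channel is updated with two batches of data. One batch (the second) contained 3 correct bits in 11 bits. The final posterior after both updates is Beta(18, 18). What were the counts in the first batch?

13 correct bits and 6 errors

Sequential conjugate updates are equivalent to a single update on the pooled data, so total successes = posterior α − prior α and total failures = posterior β − prior β.
Total across both batches: 18−2=16 correct bits, 18−4=14 errors.
Subtract the second batch: 16−3=13 correct bits and 14−8=6 errors.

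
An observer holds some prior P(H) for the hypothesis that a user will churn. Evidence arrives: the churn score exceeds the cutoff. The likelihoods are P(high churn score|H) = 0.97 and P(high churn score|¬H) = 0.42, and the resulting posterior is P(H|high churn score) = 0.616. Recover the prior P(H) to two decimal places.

Bayes' rule in odds form gives O(H|E) = O(H)·[P(E|H)/P(E|¬H)], hence O(H) = O(H|E)/LR.
Posterior odds = 0.616/(1−0.616) = 1.6042. LR = 0.97/0.42 = 2.3095.
Prior odds = 1.6042/2.3095 = 0.6946, so P(H) = 0.6946/(1+0.6946) ≈ 0.41.

P(H) = 0.41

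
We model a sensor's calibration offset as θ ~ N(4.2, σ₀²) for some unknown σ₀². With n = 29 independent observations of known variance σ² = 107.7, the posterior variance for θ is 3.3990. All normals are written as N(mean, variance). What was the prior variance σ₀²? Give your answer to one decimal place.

σ₀² = 40.1

Posterior precision equals prior precision plus data precision: 1/σ_n² = 1/σ₀² + n/σ².
So 1/σ₀² = 1/3.3990 − 29/107.7 = 0.294204 − 0.269266 = 0.024938.
Hence σ₀² = 1/0.024938 ≈ 40.1.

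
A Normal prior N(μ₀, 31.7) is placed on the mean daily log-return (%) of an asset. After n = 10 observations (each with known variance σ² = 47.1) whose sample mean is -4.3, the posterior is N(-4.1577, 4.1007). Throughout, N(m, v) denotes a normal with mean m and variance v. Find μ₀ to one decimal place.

With known observation variance, the Normal–Normal posterior has precision τ_n = τ₀ + n/σ² and mean μ_n = (τ₀μ₀ + (n/σ²)x̄)/τ_n.
Here τ₀ = 1/31.7 = 0.031546 and τ_data = 10/47.1 = 0.212314, so τ_n = 0.243860.
Rearranging for μ₀: μ₀ = (μ_n·τ_n − τ_data·x̄)/τ₀ = (-4.1577·0.243860 − 0.212314·-4.3) / 0.031546 = -0.100947/0.031546 ≈ -3.2.

μ₀ = -3.2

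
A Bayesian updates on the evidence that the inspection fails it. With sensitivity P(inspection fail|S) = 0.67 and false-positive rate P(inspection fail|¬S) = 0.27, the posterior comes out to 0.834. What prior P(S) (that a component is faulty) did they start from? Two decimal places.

P(S) = 0.67

In odds form, posterior odds = prior odds × likelihood ratio, so prior odds = posterior odds ÷ LR.
Posterior odds = 0.834/(1−0.834) = 5.0241. LR = 0.67/0.27 = 2.4815.
Prior odds = 5.0241/2.4815 = 2.0246, so P(S) = 2.0246/(1+2.0246) ≈ 0.67.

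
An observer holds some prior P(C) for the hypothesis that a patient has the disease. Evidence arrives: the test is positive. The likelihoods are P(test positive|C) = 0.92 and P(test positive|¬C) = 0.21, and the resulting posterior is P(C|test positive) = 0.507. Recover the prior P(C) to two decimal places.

Bayes' rule in odds form gives O(C|E) = O(C)·[P(E|C)/P(E|¬C)], hence O(C) = O(C|E)/LR.
Posterior odds = 0.507/(1−0.507) = 1.0284. LR = 0.92/0.21 = 4.3810.
Prior odds = 1.0284/4.3810 = 0.2347, so P(C) = 0.2347/(1+0.2347) ≈ 0.19.

P(C) = 0.19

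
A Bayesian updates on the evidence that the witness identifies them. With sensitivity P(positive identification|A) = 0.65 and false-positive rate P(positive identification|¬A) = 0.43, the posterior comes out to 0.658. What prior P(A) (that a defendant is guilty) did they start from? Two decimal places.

P(A) = 0.56

Bayes' rule in odds form gives O(A|E) = O(A)·[P(E|A)/P(E|¬A)], hence O(A) = O(A|E)/LR.
Posterior odds = 0.658/(1−0.658) = 1.9240. LR = 0.65/0.43 = 1.5116.
Prior odds = 1.9240/1.5116 = 1.2728, so P(A) = 1.2728/(1+1.2728) ≈ 0.56.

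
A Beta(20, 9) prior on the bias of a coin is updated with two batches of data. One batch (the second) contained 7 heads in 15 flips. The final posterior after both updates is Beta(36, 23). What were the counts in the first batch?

9 heads and 6 tails

Sequential conjugate updates are equivalent to a single update on the pooled data, so total successes = posterior α − prior α and total failures = posterior β − prior β.
Total across both batches: 36−20=16 heads, 23−9=14 tails.
Subtract the second batch: 16−7=9 heads and 14−8=6 tails.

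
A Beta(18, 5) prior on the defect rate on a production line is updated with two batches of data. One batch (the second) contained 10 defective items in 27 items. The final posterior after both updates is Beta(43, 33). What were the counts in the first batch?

15 defective items and 11 good items

Sequential conjugate updates are equivalent to a single update on the pooled data, so total successes = posterior α − prior α and total failures = posterior β − prior β.
Total across both batches: 43−18=25 defective items, 33−5=28 good items.
Subtract the second batch: 25−10=15 defective items and 28−17=11 good items.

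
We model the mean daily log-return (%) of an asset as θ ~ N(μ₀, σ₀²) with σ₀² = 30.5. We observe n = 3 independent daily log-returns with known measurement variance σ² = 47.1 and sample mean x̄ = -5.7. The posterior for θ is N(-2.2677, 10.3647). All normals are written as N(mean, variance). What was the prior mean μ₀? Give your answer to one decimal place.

μ₀ = 4.4

The posterior mean is a precision-weighted average: μ_n = (τ₀μ₀ + τ_data·x̄)/(τ₀+τ_data), with τ₀=1/σ₀² and τ_data=n/σ².
Here τ₀ = 1/30.5 = 0.032787 and τ_data = 3/47.1 = 0.063694, so τ_n = 0.096481.
Rearranging for μ₀: μ₀ = (μ_n·τ_n − τ_data·x̄)/τ₀ = (-2.2677·0.096481 − 0.063694·-5.7) / 0.032787 = 0.144266/0.032787 ≈ 4.4.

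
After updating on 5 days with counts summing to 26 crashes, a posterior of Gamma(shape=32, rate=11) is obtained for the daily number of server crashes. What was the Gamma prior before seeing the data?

Gamma–Poisson conjugacy: posterior shape = α + Σxᵢ, posterior rate = β + n.
So α = 32 − 26 = 6 and β = 11 − 5 = 6.

Gamma(shape=6, rate=6)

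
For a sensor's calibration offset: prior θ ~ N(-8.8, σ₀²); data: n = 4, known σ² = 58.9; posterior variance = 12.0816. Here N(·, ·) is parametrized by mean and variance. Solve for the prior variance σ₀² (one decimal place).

σ₀² = 67.3

For the Normal–Normal model with known σ², precisions add: τ_n = τ₀ + n/σ².
So 1/σ₀² = 1/12.0816 − 4/58.9 = 0.082770 − 0.067912 = 0.014858.
Hence σ₀² = 1/0.014858 ≈ 67.3.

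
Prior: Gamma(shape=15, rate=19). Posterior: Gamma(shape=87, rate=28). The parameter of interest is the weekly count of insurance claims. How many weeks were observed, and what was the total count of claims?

A Gamma(α, β) prior (rate parametrization) on a Poisson rate with n observations summing to S gives posterior Gamma(α+S, β+n).
Matching: Σxᵢ = 87 − 15 = 72 and n = 28 − 19 = 9.

n = 9 weeks with total 72 claims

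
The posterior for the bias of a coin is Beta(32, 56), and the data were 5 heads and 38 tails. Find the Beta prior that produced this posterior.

A Beta(α, β) prior with s successes and f failures in binomial data gives a Beta(α+s, β+f) posterior.
So α = 32 − 5 = 27 and β = 56 − 38 = 18.

Beta(27, 18)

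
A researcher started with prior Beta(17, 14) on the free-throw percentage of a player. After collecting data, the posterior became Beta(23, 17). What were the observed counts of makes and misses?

Beta is conjugate to the binomial likelihood: posterior = Beta(a+s, b+f).
Match parameters: s=23−17=6, f=17−14=3.

6 makes and 3 misses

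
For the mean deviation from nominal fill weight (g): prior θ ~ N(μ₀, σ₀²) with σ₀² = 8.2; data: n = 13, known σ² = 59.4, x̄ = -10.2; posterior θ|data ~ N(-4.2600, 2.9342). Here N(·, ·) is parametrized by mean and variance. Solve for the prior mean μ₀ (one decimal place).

With known observation variance, the Normal–Normal posterior has precision τ_n = τ₀ + n/σ² and mean μ_n = (τ₀μ₀ + (n/σ²)x̄)/τ_n.
Here τ₀ = 1/8.2 = 0.121951 and τ_data = 13/59.4 = 0.218855, so τ_n = 0.340806.
Rearranging for μ₀: μ₀ = (μ_n·τ_n − τ_data·x̄)/τ₀ = (-4.2600·0.340806 − 0.218855·-10.2) / 0.121951 = 0.780487/0.121951 ≈ 6.4.

μ₀ = 6.4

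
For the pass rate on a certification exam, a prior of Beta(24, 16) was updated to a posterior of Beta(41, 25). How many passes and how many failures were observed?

A Beta(a, b) prior with s successes and f failures in binomial data gives a Beta(a+s, b+f) posterior.
Match parameters: s=41−24=17, f=25−16=9.

17 passes and 9 failures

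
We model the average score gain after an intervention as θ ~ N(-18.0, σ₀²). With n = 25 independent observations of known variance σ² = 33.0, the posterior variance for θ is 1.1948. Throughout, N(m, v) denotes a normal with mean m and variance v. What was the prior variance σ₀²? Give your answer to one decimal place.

Posterior precision equals prior precision plus data precision: 1/σ_n² = 1/σ₀² + n/σ².
So 1/σ₀² = 1/1.1948 − 25/33.0 = 0.836960 − 0.757576 = 0.079384.
Hence σ₀² = 1/0.079384 ≈ 12.6.

σ₀² = 12.6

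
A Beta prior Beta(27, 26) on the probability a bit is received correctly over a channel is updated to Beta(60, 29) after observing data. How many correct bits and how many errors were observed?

A Beta(a, b) prior with s successes and f failures in binomial data gives a Beta(a+s, b+f) posterior.
So s = 60 − 27 = 33 and f = 29 − 26 = 3.

33 correct bits and 3 errors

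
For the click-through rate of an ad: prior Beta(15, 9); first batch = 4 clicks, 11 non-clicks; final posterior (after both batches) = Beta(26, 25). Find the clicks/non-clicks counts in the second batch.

7 clicks and 5 non-clicks

Sequential conjugate updates are equivalent to a single update on the pooled data, so total successes = posterior α − prior α and total failures = posterior β − prior β.
Total across both batches: 26−15=11 clicks, 25−9=16 non-clicks.
Subtract the first batch: 11−4=7 clicks and 16−11=5 non-clicks.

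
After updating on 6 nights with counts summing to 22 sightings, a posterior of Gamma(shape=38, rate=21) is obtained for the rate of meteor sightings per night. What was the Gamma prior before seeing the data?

Gamma–Poisson conjugacy: posterior shape = α + Σxᵢ, posterior rate = β + n.
So α = 38 − 22 = 16 and β = 21 − 6 = 15.

Gamma(shape=16, rate=15)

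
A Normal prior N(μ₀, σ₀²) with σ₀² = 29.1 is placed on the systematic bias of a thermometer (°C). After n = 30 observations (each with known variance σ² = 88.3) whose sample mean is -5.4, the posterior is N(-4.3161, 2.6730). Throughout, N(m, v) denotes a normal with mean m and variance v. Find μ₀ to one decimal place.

μ₀ = 6.4

With known observation variance, the Normal–Normal posterior has precision τ_n = τ₀ + n/σ² and mean μ_n = (τ₀μ₀ + (n/σ²)x̄)/τ_n.
Here τ₀ = 1/29.1 = 0.034364 and τ_data = 30/88.3 = 0.339751, so τ_n = 0.374115.
Rearranging for μ₀: μ₀ = (μ_n·τ_n − τ_data·x̄)/τ₀ = (-4.3161·0.374115 − 0.339751·-5.4) / 0.034364 = 0.219938/0.034364 ≈ 6.4.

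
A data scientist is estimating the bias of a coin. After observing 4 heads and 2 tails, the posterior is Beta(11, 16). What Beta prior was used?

Beta(7, 14)

Under Beta–binomial conjugacy the posterior parameters are (a+s, b+f).
So a = 11 − 4 = 7 and b = 16 − 2 = 14.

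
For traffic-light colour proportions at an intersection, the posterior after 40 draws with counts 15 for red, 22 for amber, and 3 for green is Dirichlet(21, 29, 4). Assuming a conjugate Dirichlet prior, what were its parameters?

Dirichlet(6, 7, 1)

For a Dirichlet(α) prior with multinomial counts c, the posterior is Dirichlet(α + c) componentwise.
Subtract each count from the matching posterior parameter: 21−15=6, 29−22=7, 4−3=1.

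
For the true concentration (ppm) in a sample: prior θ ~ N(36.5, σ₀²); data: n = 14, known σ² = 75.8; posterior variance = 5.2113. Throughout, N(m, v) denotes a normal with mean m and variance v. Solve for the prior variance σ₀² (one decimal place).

σ₀² = 139.0

Posterior precision equals prior precision plus data precision: 1/σ_n² = 1/σ₀² + n/σ².
So 1/σ₀² = 1/5.2113 − 14/75.8 = 0.191891 − 0.184697 = 0.007194.
Hence σ₀² = 1/0.007194 ≈ 139.0.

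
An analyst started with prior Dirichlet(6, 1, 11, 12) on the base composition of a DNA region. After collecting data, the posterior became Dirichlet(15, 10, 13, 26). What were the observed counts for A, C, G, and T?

counts (9, 9, 2, 14)

For a Dirichlet(α) prior with multinomial counts c, the posterior is Dirichlet(α + c) componentwise.
Counts are posterior − prior componentwise: 15−6=9, 10−1=9, 13−11=2, 26−12=14.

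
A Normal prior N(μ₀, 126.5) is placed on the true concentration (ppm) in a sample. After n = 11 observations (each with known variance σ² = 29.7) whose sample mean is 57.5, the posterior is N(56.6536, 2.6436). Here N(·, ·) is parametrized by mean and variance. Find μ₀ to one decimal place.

μ₀ = 17.0

The posterior mean is a precision-weighted average: μ_n = (τ₀μ₀ + τ_data·x̄)/(τ₀+τ_data), with τ₀=1/σ₀² and τ_data=n/σ².
Here τ₀ = 1/126.5 = 0.007905 and τ_data = 11/29.7 = 0.370370, so τ_n = 0.378275.
Rearranging for μ₀: μ₀ = (μ_n·τ_n − τ_data·x̄)/τ₀ = (56.6536·0.378275 − 0.370370·57.5) / 0.007905 = 0.134366/0.007905 ≈ 17.0.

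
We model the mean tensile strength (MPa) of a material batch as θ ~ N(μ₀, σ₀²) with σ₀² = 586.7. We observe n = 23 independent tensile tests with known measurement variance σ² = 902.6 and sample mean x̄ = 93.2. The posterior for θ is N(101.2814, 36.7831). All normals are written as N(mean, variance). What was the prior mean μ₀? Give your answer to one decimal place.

With known observation variance, the Normal–Normal posterior has precision τ_n = τ₀ + n/σ² and mean μ_n = (τ₀μ₀ + (n/σ²)x̄)/τ_n.
Here τ₀ = 1/586.7 = 0.001704 and τ_data = 23/902.6 = 0.025482, so τ_n = 0.027186.
Rearranging for μ₀: μ₀ = (μ_n·τ_n − τ_data·x̄)/τ₀ = (101.2814·0.027186 − 0.025482·93.2) / 0.001704 = 0.378514/0.001704 ≈ 222.1.

μ₀ = 222.1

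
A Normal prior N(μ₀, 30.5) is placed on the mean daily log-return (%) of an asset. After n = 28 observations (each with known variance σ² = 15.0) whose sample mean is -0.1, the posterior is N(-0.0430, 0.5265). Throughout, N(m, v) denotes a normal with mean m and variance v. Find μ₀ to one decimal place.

μ₀ = 3.2

The posterior mean is a precision-weighted average: μ_n = (τ₀μ₀ + τ_data·x̄)/(τ₀+τ_data), with τ₀=1/σ₀² and τ_data=n/σ².
Here τ₀ = 1/30.5 = 0.032787 and τ_data = 28/15.0 = 1.866667, so τ_n = 1.899454.
Rearranging for μ₀: μ₀ = (μ_n·τ_n − τ_data·x̄)/τ₀ = (-0.0430·1.899454 − 1.866667·-0.1) / 0.032787 = 0.104990/0.032787 ≈ 3.2.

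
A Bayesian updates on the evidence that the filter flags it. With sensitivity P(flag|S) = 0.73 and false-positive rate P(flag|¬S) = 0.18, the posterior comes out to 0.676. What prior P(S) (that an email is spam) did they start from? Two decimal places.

Bayes' rule in odds form gives O(S|E) = O(S)·[P(E|S)/P(E|¬S)], hence O(S) = O(S|E)/LR.
Posterior odds = 0.676/(1−0.676) = 2.0864. LR = 0.73/0.18 = 4.0556.
Prior odds = 2.0864/4.0556 = 0.5144, so P(S) = 0.5144/(1+0.5144) ≈ 0.34.

P(S) = 0.34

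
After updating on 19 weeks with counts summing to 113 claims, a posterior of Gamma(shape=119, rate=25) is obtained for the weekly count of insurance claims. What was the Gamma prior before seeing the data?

A Gamma(α, β) prior (rate parametrization) on a Poisson rate with n observations summing to S gives posterior Gamma(α+S, β+n).
So α = 119 − 113 = 6 and β = 25 − 19 = 6.

Gamma(shape=6, rate=6)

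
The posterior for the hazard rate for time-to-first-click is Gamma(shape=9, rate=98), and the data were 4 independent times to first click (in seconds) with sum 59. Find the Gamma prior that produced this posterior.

Gamma(shape=5, rate=39)

For an exponential likelihood with a Gamma(α, β) prior on the rate, n observations with total T give posterior Gamma(α+n, β+T).
So α = 9 − 4 = 5 and β = 98 − 59 = 39.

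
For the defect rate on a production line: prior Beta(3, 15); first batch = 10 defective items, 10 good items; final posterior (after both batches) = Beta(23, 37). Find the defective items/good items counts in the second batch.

10 defective items and 12 good items

Sequential conjugate updates are equivalent to a single update on the pooled data, so total successes = posterior α − prior α and total failures = posterior β − prior β.
Total across both batches: 23−3=20 defective items, 37−15=22 good items.
Subtract the first batch: 20−10=10 defective items and 22−10=12 good items.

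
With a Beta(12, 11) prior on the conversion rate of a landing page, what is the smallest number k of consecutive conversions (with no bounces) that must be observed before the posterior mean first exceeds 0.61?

After k conversions and 0 bounces the posterior is Beta(12+k, 11), with mean (12+k)/(12+11+k).
Set (12+k)/(23+k) > 0.61 and solve: k > (0.61·23 − 12)/(1 − 0.61) = 5.205.
The smallest integer exceeding 5.205 is 6, and checking k=6: (18)/(29) = 0.6207 > 0.61.

k = 6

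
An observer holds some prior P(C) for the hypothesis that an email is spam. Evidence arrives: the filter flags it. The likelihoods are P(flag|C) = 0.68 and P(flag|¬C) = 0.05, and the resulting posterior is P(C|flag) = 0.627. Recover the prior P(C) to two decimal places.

P(C) = 0.11

In odds form, posterior odds = prior odds × likelihood ratio, so prior odds = posterior odds ÷ LR.
Posterior odds = 0.627/(1−0.627) = 1.6810. LR = 0.68/0.05 = 13.6000.
Prior odds = 1.6810/13.6000 = 0.1236, so P(C) = 0.1236/(1+0.1236) ≈ 0.11.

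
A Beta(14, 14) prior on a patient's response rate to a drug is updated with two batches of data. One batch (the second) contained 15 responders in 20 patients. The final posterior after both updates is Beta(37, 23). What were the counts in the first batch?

Sequential conjugate updates are equivalent to a single update on the pooled data, so total successes = posterior α − prior α and total failures = posterior β − prior β.
Total across both batches: 37−14=23 responders, 23−14=9 non-responders.
Subtract the second batch: 23−15=8 responders and 9−5=4 non-responders.

8 responders and 4 non-responders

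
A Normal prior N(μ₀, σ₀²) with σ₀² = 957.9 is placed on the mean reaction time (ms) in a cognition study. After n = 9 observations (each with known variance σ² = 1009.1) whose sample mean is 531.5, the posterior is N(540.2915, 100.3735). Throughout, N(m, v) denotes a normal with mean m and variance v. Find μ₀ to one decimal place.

μ₀ = 615.4

The posterior mean is a precision-weighted average: μ_n = (τ₀μ₀ + τ_data·x̄)/(τ₀+τ_data), with τ₀=1/σ₀² and τ_data=n/σ².
Here τ₀ = 1/957.9 = 0.001044 and τ_data = 9/1009.1 = 0.008919, so τ_n = 0.009963.
Rearranging for μ₀: μ₀ = (μ_n·τ_n − τ_data·x̄)/τ₀ = (540.2915·0.009963 − 0.008919·531.5) / 0.001044 = 0.642476/0.001044 ≈ 615.4.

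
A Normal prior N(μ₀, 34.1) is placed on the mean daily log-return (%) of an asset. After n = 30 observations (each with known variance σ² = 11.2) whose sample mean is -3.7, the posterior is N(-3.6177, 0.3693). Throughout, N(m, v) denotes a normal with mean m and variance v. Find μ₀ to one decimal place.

μ₀ = 3.9

The posterior mean is a precision-weighted average: μ_n = (τ₀μ₀ + τ_data·x̄)/(τ₀+τ_data), with τ₀=1/σ₀² and τ_data=n/σ².
Here τ₀ = 1/34.1 = 0.029326 and τ_data = 30/11.2 = 2.678571, so τ_n = 2.707897.
Rearranging for μ₀: μ₀ = (μ_n·τ_n − τ_data·x̄)/τ₀ = (-3.6177·2.707897 − 2.678571·-3.7) / 0.029326 = 0.114354/0.029326 ≈ 3.9.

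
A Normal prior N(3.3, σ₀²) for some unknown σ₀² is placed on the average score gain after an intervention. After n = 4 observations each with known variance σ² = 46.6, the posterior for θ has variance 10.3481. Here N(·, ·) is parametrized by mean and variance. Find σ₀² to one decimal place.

σ₀² = 92.6

For the Normal–Normal model with known σ², precisions add: τ_n = τ₀ + n/σ².
So 1/σ₀² = 1/10.3481 − 4/46.6 = 0.096636 − 0.085837 = 0.010799.
Hence σ₀² = 1/0.010799 ≈ 92.6.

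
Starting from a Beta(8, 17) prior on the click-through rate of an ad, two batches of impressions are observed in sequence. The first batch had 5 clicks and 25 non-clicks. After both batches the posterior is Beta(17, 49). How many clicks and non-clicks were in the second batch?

4 clicks and 7 non-clicks

Because Beta–binomial updating is additive in the counts, the combined data contributed (α_post−α_prior, β_post−β_prior) successes and failures.
Total across both batches: 17−8=9 clicks, 49−17=32 non-clicks.
Subtract the first batch: 9−5=4 clicks and 32−25=7 non-clicks.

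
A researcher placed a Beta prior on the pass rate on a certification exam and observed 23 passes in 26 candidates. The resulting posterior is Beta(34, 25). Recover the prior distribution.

Beta(11, 22)

Under Beta–binomial conjugacy the posterior parameters are (α+s, β+f).
Subtract the data counts: 34−23=11, 25−3=22.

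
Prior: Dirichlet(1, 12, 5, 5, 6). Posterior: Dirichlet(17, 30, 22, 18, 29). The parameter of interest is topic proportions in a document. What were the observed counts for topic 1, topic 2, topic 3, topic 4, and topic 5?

For a Dirichlet(α) prior with multinomial counts c, the posterior is Dirichlet(α + c) componentwise.
Counts are posterior − prior componentwise: 17−1=16, 30−12=18, 22−5=17, 18−5=13, 29−6=23.

counts (16, 18, 17, 13, 23)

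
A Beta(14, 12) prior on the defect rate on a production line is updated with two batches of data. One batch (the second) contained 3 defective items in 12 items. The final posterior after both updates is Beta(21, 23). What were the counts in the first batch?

Sequential conjugate updates are equivalent to a single update on the pooled data, so total successes = posterior α − prior α and total failures = posterior β − prior β.
Total across both batches: 21−14=7 defective items, 23−12=11 good items.
Subtract the second batch: 7−3=4 defective items and 11−9=2 good items.

4 defective items and 2 good items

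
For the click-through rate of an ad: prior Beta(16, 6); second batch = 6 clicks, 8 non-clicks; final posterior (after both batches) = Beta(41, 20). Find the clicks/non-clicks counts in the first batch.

Because Beta–binomial updating is additive in the counts, the combined data contributed (α_post−α_prior, β_post−β_prior) successes and failures.
Total across both batches: 41−16=25 clicks, 20−6=14 non-clicks.
Subtract the second batch: 25−6=19 clicks and 14−8=6 non-clicks.

19 clicks and 6 non-clicks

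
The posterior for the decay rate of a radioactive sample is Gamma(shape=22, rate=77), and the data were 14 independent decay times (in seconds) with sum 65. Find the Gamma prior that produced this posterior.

Gamma(shape=8, rate=12)

For an exponential likelihood with a Gamma(α, β) prior on the rate, n observations with total T give posterior Gamma(α+n, β+T).
So α = 22 − 14 = 8 and β = 77 − 65 = 12.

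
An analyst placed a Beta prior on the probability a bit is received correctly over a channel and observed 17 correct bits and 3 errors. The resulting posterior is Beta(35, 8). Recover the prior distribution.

Beta(18, 5)

Beta is conjugate to the binomial likelihood: posterior = Beta(α+s, β+f).
Subtract the data counts: 35−17=18, 8−3=5.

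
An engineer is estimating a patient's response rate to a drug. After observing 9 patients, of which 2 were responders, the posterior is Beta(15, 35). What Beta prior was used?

Beta(13, 28)

Under Beta–binomial conjugacy the posterior parameters are (α+s, β+f).
So α = 15 − 2 = 13 and β = 35 − 7 = 28.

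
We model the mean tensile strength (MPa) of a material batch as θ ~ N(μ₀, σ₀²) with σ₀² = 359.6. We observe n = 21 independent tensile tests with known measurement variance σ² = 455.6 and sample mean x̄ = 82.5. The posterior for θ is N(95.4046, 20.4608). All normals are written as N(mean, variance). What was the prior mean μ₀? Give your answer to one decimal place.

The posterior mean is a precision-weighted average: μ_n = (τ₀μ₀ + τ_data·x̄)/(τ₀+τ_data), with τ₀=1/σ₀² and τ_data=n/σ².
Here τ₀ = 1/359.6 = 0.002781 and τ_data = 21/455.6 = 0.046093, so τ_n = 0.048874.
Rearranging for μ₀: μ₀ = (μ_n·τ_n − τ_data·x̄)/τ₀ = (95.4046·0.048874 − 0.046093·82.5) / 0.002781 = 0.860132/0.002781 ≈ 309.3.

μ₀ = 309.3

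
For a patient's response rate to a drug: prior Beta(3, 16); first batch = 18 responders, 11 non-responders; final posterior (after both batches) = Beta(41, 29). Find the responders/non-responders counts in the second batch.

Because Beta–binomial updating is additive in the counts, the combined data contributed (α_post−α_prior, β_post−β_prior) successes and failures.
Total across both batches: 41−3=38 responders, 29−16=13 non-responders.
Subtract the first batch: 38−18=20 responders and 13−11=2 non-responders.

20 responders and 2 non-responders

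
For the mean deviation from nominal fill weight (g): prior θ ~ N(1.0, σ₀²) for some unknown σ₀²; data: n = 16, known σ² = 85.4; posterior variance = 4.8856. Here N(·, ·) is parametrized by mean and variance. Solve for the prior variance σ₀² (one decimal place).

σ₀² = 57.7

For the Normal–Normal model with known σ², precisions add: τ_n = τ₀ + n/σ².
So 1/σ₀² = 1/4.8856 − 16/85.4 = 0.204683 − 0.187354 = 0.017329.
Hence σ₀² = 1/0.017329 ≈ 57.7.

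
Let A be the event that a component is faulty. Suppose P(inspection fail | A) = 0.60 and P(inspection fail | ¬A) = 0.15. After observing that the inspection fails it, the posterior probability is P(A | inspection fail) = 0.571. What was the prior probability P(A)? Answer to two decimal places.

In odds form, posterior odds = prior odds × likelihood ratio, so prior odds = posterior odds ÷ LR.
Posterior odds = 0.571/(1−0.571) = 1.3310. LR = 0.60/0.15 = 4.0000.
Prior odds = 1.3310/4.0000 = 0.3327, so P(A) = 0.3327/(1+0.3327) ≈ 0.25.

P(A) = 0.25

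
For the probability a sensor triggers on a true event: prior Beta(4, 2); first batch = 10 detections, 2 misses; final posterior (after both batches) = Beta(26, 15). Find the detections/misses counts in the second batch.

12 detections and 11 misses

Sequential conjugate updates are equivalent to a single update on the pooled data, so total successes = posterior α − prior α and total failures = posterior β − prior β.
Total across both batches: 26−4=22 detections, 15−2=13 misses.
Subtract the first batch: 22−10=12 detections and 13−2=11 misses.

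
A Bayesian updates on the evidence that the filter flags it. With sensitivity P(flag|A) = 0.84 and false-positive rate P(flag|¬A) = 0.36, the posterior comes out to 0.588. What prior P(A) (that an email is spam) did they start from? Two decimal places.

P(A) = 0.38

Bayes' rule in odds form gives O(A|E) = O(A)·[P(E|A)/P(E|¬A)], hence O(A) = O(A|E)/LR.
Posterior odds = 0.588/(1−0.588) = 1.4272. LR = 0.84/0.36 = 2.3333.
Prior odds = 1.4272/2.3333 = 0.6117, so P(A) = 0.6117/(1+0.6117) ≈ 0.38.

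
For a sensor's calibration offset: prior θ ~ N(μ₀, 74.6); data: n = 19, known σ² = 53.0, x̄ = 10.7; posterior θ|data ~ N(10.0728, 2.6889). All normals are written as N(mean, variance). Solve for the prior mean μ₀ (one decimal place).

μ₀ = -6.7

The posterior mean is a precision-weighted average: μ_n = (τ₀μ₀ + τ_data·x̄)/(τ₀+τ_data), with τ₀=1/σ₀² and τ_data=n/σ².
Here τ₀ = 1/74.6 = 0.013405 and τ_data = 19/53.0 = 0.358491, so τ_n = 0.371896.
Rearranging for μ₀: μ₀ = (μ_n·τ_n − τ_data·x̄)/τ₀ = (10.0728·0.371896 − 0.358491·10.7) / 0.013405 = -0.089820/0.013405 ≈ -6.7.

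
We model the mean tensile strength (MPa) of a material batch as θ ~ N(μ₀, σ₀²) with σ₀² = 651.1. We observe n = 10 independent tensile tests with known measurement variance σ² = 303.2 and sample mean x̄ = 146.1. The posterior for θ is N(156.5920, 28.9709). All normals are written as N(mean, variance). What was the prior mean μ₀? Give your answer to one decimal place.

μ₀ = 381.9

The posterior mean is a precision-weighted average: μ_n = (τ₀μ₀ + τ_data·x̄)/(τ₀+τ_data), with τ₀=1/σ₀² and τ_data=n/σ².
Here τ₀ = 1/651.1 = 0.001536 and τ_data = 10/303.2 = 0.032982, so τ_n = 0.034518.
Rearranging for μ₀: μ₀ = (μ_n·τ_n − τ_data·x̄)/τ₀ = (156.5920·0.034518 − 0.032982·146.1) / 0.001536 = 0.586572/0.001536 ≈ 381.9.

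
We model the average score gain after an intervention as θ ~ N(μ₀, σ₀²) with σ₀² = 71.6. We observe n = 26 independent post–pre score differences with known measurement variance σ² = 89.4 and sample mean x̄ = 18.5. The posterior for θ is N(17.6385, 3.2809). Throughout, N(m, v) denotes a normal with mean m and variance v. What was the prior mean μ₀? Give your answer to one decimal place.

With known observation variance, the Normal–Normal posterior has precision τ_n = τ₀ + n/σ² and mean μ_n = (τ₀μ₀ + (n/σ²)x̄)/τ_n.
Here τ₀ = 1/71.6 = 0.013966 and τ_data = 26/89.4 = 0.290828, so τ_n = 0.304794.
Rearranging for μ₀: μ₀ = (μ_n·τ_n − τ_data·x̄)/τ₀ = (17.6385·0.304794 − 0.290828·18.5) / 0.013966 = -0.004209/0.013966 ≈ -0.3.

μ₀ = -0.3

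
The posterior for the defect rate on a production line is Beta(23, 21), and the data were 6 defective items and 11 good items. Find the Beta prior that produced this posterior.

Beta(17, 10)

Under Beta–binomial conjugacy the posterior parameters are (a+s, b+f).
So a = 23 − 6 = 17 and b = 21 − 11 = 10.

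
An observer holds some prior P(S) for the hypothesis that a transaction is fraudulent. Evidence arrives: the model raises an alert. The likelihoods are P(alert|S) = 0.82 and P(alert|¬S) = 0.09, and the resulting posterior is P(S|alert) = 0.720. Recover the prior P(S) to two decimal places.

P(S) = 0.22

Bayes' rule in odds form gives O(S|E) = O(S)·[P(E|S)/P(E|¬S)], hence O(S) = O(S|E)/LR.
Posterior odds = 0.720/(1−0.720) = 2.5714. LR = 0.82/0.09 = 9.1111.
Prior odds = 2.5714/9.1111 = 0.2822, so P(S) = 0.2822/(1+0.2822) ≈ 0.22.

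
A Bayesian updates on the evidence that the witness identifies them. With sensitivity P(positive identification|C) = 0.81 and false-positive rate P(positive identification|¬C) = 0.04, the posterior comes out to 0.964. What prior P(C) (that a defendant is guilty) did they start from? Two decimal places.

P(C) = 0.57

In odds form, posterior odds = prior odds × likelihood ratio, so prior odds = posterior odds ÷ LR.
Posterior odds = 0.964/(1−0.964) = 26.7778. LR = 0.81/0.04 = 20.2500.
Prior odds = 26.7778/20.2500 = 1.3224, so P(C) = 1.3224/(1+1.3224) ≈ 0.57.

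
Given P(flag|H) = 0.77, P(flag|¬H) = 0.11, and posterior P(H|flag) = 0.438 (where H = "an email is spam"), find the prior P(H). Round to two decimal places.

P(H) = 0.10

Bayes' rule in odds form gives O(H|E) = O(H)·[P(E|H)/P(E|¬H)], hence O(H) = O(H|E)/LR.
Posterior odds = 0.438/(1−0.438) = 0.7794. LR = 0.77/0.11 = 7.0000.
Prior odds = 0.7794/7.0000 = 0.1113, so P(H) = 0.1113/(1+0.1113) ≈ 0.10.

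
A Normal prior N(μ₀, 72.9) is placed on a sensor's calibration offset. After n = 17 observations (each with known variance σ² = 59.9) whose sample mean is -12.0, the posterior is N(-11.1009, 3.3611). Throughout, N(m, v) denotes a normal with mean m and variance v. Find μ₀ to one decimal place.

μ₀ = 7.5

The posterior mean is a precision-weighted average: μ_n = (τ₀μ₀ + τ_data·x̄)/(τ₀+τ_data), with τ₀=1/σ₀² and τ_data=n/σ².
Here τ₀ = 1/72.9 = 0.013717 and τ_data = 17/59.9 = 0.283806, so τ_n = 0.297523.
Rearranging for μ₀: μ₀ = (μ_n·τ_n − τ_data·x̄)/τ₀ = (-11.1009·0.297523 − 0.283806·-12.0) / 0.013717 = 0.102899/0.013717 ≈ 7.5.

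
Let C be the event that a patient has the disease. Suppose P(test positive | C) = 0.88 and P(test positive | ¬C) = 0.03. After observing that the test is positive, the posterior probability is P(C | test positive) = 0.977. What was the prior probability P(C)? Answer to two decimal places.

P(C) = 0.59

Bayes' rule in odds form gives O(C|E) = O(C)·[P(E|C)/P(E|¬C)], hence O(C) = O(C|E)/LR.
Posterior odds = 0.977/(1−0.977) = 42.4783. LR = 0.88/0.03 = 29.3333.
Prior odds = 42.4783/29.3333 = 1.4481, so P(C) = 1.4481/(1+1.4481) ≈ 0.59.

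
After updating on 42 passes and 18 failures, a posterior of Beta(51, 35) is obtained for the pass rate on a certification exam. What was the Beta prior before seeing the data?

Under Beta–binomial conjugacy the posterior parameters are (α+s, β+f).
Subtract the data counts: 51−42=9, 35−18=17.

Beta(9, 17)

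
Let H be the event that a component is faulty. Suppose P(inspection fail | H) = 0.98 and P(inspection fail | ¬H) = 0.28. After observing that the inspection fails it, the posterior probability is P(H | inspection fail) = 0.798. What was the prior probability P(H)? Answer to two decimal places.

Bayes' rule in odds form gives O(H|E) = O(H)·[P(E|H)/P(E|¬H)], hence O(H) = O(H|E)/LR.
Posterior odds = 0.798/(1−0.798) = 3.9505. LR = 0.98/0.28 = 3.5000.
Prior odds = 3.9505/3.5000 = 1.1287, so P(H) = 1.1287/(1+1.1287) ≈ 0.53.

P(H) = 0.53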